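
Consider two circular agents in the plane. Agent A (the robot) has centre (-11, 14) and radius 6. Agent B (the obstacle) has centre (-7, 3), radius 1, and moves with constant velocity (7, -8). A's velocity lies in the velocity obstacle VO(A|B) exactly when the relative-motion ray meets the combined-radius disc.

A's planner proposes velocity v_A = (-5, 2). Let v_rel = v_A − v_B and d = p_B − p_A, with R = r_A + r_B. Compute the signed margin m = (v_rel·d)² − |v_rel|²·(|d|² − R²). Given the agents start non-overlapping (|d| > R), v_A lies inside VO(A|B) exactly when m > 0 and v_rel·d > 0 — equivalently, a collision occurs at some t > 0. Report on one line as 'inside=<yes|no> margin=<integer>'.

d = (4, -11),  |d|² = 137;  R = 6+1 = 7,  c = 137−7² = 88
v_rel = (-12, 10),  |v_rel|² = 244;  v_rel·d = (-12)·(4) + (10)·(-11) = -158
244·t² + 316·t + 88 = 0  ⇒  m = (-158)² − 244·88 = 3492
m = 3492 > 0,  v_rel·d = -158 < 0  ⇒  outside

inside=no margin=3492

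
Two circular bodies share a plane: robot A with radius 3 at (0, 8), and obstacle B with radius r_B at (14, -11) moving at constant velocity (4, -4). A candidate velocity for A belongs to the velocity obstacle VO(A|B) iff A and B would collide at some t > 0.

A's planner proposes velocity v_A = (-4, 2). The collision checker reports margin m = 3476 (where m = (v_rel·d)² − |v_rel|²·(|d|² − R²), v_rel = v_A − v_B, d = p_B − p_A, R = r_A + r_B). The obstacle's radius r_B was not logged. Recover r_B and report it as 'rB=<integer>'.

m = 3476
d = (14, -19);  v_rel = (-8, 6),  |v_rel|² = 100
v_rel×d = (-8)·(-19) − (6)·(14) = 68
since m = R²·100 − 68²:  R² = (4624 + 3476) / 100 = 81
R = √81 = 9  ⇒  r_B = 9 − 3 = 6

rB=6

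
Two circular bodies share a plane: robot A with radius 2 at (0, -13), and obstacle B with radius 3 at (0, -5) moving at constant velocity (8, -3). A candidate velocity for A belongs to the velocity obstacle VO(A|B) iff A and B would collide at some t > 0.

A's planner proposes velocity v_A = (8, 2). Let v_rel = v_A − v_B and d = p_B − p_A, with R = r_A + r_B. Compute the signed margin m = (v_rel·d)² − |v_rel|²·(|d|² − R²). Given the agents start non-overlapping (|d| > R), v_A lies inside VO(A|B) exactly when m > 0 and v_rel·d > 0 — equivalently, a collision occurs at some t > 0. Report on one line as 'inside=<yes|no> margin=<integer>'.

d = (0, 8),  |d|² = 64;  R = 2+3 = 5,  c = 64−5² = 39
v_rel = (0, 5),  |v_rel|² = 25;  v_rel·d = (0)·(0) + (5)·(8) = 40
25·t² − 80·t + 39 = 0  ⇒  m = 40² − 25·39 = 625
m = 625 > 0,  v_rel·d = 40 > 0  ⇒  inside

inside=yes margin=625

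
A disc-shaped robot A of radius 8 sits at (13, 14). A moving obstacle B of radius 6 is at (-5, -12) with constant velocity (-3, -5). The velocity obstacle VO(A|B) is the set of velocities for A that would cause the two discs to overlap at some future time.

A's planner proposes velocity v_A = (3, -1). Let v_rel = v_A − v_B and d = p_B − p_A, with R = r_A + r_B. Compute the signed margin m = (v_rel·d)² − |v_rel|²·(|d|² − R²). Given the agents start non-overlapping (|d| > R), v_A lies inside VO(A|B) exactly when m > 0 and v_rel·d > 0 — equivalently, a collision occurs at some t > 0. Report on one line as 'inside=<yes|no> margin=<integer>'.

d = (-18, -26),  |d|² = 1000;  R = 8+6 = 14,  c = 1000−14² = 804
v_rel = (6, 4),  |v_rel|² = 52;  v_rel·d = (6)·(-18) + (4)·(-26) = -212
52·t² + 424·t + 804 = 0  ⇒  m = (-212)² − 52·804 = 3136
m = 3136 > 0,  v_rel·d = -212 < 0  ⇒  outside

inside=no margin=3136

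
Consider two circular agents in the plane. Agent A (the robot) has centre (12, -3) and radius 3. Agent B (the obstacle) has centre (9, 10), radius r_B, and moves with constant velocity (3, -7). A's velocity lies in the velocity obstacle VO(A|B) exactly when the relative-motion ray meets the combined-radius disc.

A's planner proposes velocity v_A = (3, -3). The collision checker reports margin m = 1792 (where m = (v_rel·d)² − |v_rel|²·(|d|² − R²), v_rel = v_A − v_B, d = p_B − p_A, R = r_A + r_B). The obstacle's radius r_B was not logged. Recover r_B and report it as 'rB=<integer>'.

m = 1792
d = (-3, 13);  v_rel = (0, 4),  |v_rel|² = 16
v_rel×d = (0)·(13) − (4)·(-3) = 12
since m = R²·16 − 12²:  R² = (144 + 1792) / 16 = 121
R = √121 = 11  ⇒  r_B = 11 − 3 = 8

rB=8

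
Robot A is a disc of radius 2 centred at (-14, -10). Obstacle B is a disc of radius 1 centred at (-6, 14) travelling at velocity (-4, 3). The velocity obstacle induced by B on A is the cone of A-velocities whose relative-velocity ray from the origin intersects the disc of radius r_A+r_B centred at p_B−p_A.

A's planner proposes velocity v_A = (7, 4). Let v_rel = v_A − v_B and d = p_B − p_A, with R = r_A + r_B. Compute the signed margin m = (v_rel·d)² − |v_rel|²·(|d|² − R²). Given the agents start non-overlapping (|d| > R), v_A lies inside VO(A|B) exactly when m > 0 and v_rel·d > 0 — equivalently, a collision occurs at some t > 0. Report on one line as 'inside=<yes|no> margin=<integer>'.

d = (8, 24),  |d|² = 640;  R = 2+1 = 3,  c = 640−3² = 631
v_rel = (11, 1),  |v_rel|² = 122;  v_rel·d = (11)·(8) + (1)·(24) = 112
122·t² − 224·t + 631 = 0  ⇒  m = 112² − 122·631 = -64438
m = -64438 < 0,  v_rel·d = 112 > 0  ⇒  outside

inside=no margin=-64438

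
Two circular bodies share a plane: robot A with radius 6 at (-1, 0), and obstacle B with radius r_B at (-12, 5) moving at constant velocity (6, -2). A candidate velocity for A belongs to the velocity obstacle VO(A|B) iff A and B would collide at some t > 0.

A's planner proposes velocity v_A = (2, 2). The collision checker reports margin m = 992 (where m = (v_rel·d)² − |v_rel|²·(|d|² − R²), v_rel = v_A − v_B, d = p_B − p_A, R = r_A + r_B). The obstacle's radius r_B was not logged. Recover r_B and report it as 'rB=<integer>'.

m = 992
d = (-11, 5);  v_rel = (-4, 4),  |v_rel|² = 32
v_rel×d = (-4)·(5) − (4)·(-11) = 24
since m = R²·32 − 24²:  R² = (576 + 992) / 32 = 49
R = √49 = 7  ⇒  r_B = 7 − 6 = 1

rB=1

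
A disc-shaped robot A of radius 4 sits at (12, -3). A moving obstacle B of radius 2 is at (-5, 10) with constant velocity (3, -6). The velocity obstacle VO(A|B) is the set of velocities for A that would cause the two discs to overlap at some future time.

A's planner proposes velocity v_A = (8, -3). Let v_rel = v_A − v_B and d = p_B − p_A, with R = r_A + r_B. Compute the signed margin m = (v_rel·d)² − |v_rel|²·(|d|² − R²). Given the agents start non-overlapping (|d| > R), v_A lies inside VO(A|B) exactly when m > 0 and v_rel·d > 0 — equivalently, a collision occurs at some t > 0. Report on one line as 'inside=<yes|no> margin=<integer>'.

d = (-17, 13),  |d|² = 458;  R = 4+2 = 6,  c = 458−6² = 422
v_rel = (5, 3),  |v_rel|² = 34;  v_rel·d = (5)·(-17) + (3)·(13) = -46
34·t² + 92·t + 422 = 0  ⇒  m = (-46)² − 34·422 = -12232
m = -12232 < 0,  v_rel·d = -46 < 0  ⇒  outside

inside=no margin=-12232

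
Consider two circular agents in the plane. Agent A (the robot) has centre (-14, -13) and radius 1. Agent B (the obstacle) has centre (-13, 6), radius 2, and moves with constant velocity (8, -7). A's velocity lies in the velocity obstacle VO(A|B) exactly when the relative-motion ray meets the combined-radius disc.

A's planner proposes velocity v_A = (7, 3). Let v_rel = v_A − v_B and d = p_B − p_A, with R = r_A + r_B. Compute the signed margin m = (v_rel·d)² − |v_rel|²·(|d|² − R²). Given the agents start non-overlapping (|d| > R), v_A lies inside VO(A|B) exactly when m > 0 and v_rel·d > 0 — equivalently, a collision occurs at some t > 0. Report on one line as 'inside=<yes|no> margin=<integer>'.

d = (1, 19),  |d|² = 362;  R = 1+2 = 3,  c = 362−3² = 353
v_rel = (-1, 10),  |v_rel|² = 101;  v_rel·d = (-1)·(1) + (10)·(19) = 189
101·t² − 378·t + 353 = 0  ⇒  m = 189² − 101·353 = 68
m = 68 > 0,  v_rel·d = 189 > 0  ⇒  inside

inside=yes margin=68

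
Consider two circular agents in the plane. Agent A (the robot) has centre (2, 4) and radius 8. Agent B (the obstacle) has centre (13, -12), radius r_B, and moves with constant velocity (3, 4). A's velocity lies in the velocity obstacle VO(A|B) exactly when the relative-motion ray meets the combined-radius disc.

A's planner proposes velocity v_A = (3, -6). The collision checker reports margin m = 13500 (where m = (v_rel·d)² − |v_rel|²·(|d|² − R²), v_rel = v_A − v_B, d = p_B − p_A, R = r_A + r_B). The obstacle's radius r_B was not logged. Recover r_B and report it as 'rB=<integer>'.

m = 13500
d = (11, -16);  v_rel = (0, -10),  |v_rel|² = 100
v_rel×d = (0)·(-16) − (-10)·(11) = 110
since m = R²·100 − 110²:  R² = (12100 + 13500) / 100 = 256
R = √256 = 16  ⇒  r_B = 16 − 8 = 8

rB=8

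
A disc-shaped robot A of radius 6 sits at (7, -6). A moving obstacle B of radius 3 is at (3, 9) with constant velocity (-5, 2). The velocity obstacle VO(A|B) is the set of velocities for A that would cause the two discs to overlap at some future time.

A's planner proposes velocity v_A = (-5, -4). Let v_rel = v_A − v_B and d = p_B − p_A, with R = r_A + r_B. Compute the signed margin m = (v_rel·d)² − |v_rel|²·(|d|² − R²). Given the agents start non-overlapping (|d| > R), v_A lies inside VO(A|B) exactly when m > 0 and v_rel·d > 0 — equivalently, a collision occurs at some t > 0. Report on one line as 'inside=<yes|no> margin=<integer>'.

d = (-4, 15),  |d|² = 241;  R = 6+3 = 9,  c = 241−9² = 160
v_rel = (0, -6),  |v_rel|² = 36;  v_rel·d = (0)·(-4) + (-6)·(15) = -90
36·t² + 180·t + 160 = 0  ⇒  m = (-90)² − 36·160 = 2340
m = 2340 > 0,  v_rel·d = -90 < 0  ⇒  outside

inside=no margin=2340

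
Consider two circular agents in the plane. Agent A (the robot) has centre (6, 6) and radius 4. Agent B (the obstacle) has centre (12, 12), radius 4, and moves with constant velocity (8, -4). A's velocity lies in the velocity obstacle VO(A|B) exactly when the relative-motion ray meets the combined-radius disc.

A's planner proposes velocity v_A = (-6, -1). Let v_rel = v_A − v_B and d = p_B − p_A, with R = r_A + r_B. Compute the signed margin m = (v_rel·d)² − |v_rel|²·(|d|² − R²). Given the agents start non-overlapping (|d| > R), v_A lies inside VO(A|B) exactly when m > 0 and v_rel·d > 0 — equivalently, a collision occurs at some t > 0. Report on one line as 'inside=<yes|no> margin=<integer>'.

d = (6, 6),  |d|² = 72;  R = 4+4 = 8,  c = 72−8² = 8
v_rel = (-14, 3),  |v_rel|² = 205;  v_rel·d = (-14)·(6) + (3)·(6) = -66
205·t² + 132·t + 8 = 0  ⇒  m = (-66)² − 205·8 = 2716
m = 2716 > 0,  v_rel·d = -66 < 0  ⇒  outside

inside=no margin=2716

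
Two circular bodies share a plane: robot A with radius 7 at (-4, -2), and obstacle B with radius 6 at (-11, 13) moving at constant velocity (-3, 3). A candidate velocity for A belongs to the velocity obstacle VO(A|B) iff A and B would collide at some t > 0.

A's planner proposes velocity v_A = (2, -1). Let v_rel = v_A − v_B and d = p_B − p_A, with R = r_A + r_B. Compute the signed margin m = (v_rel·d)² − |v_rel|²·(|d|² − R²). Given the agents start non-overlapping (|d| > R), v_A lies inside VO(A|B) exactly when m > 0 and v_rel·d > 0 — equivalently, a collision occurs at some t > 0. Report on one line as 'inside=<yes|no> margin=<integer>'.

d = (-7, 15),  |d|² = 274;  R = 7+6 = 13,  c = 274−13² = 105
v_rel = (5, -4),  |v_rel|² = 41;  v_rel·d = (5)·(-7) + (-4)·(15) = -95
41·t² + 190·t + 105 = 0  ⇒  m = (-95)² − 41·105 = 4720
m = 4720 > 0,  v_rel·d = -95 < 0  ⇒  outside

inside=no margin=4720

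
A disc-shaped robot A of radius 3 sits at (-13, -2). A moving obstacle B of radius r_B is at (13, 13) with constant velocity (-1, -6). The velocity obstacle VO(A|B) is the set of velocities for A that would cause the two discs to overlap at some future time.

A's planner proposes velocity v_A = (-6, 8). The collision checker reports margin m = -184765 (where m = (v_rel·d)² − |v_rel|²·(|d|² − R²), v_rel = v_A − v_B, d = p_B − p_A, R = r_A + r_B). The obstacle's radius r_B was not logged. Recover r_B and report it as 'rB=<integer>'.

m = -184765
d = (26, 15);  v_rel = (-5, 14),  |v_rel|² = 221
v_rel×d = (-5)·(15) − (14)·(26) = -439
since m = R²·221 − (-439)²:  R² = (192721 + -184765) / 221 = 36
R = √36 = 6  ⇒  r_B = 6 − 3 = 3

rB=3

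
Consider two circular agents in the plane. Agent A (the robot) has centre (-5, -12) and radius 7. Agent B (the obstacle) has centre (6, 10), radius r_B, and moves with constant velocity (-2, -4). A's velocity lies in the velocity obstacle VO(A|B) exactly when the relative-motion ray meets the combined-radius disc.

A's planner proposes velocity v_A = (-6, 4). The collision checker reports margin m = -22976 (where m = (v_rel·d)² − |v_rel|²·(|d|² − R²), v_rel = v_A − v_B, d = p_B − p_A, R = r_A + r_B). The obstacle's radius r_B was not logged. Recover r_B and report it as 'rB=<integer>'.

m = -22976
d = (11, 22);  v_rel = (-4, 8),  |v_rel|² = 80
v_rel×d = (-4)·(22) − (8)·(11) = -176
since m = R²·80 − (-176)²:  R² = (30976 + -22976) / 80 = 100
R = √100 = 10  ⇒  r_B = 10 − 7 = 3

rB=3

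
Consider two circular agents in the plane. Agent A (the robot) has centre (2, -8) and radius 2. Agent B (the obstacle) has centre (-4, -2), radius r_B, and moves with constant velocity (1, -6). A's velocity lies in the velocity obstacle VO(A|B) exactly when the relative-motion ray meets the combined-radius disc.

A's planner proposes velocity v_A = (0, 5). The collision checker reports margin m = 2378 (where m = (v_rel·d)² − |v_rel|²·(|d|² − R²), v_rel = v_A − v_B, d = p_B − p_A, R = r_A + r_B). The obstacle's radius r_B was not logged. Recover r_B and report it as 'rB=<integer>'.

m = 2378
d = (-6, 6);  v_rel = (-1, 11),  |v_rel|² = 122
v_rel×d = (-1)·(6) − (11)·(-6) = 60
since m = R²·122 − 60²:  R² = (3600 + 2378) / 122 = 49
R = √49 = 7  ⇒  r_B = 7 − 2 = 5

rB=5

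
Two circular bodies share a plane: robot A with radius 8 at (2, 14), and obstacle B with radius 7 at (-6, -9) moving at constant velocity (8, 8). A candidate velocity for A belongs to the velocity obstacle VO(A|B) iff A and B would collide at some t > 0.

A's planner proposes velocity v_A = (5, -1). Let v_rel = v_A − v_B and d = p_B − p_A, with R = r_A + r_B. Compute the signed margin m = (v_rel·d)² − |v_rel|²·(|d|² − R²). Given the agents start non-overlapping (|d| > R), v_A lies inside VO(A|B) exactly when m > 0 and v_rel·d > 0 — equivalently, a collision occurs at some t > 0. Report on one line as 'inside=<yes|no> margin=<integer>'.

d = (-8, -23),  |d|² = 593;  R = 8+7 = 15,  c = 593−15² = 368
v_rel = (-3, -9),  |v_rel|² = 90;  v_rel·d = (-3)·(-8) + (-9)·(-23) = 231
90·t² − 462·t + 368 = 0  ⇒  m = 231² − 90·368 = 20241
m = 20241 > 0,  v_rel·d = 231 > 0  ⇒  inside

inside=yes margin=20241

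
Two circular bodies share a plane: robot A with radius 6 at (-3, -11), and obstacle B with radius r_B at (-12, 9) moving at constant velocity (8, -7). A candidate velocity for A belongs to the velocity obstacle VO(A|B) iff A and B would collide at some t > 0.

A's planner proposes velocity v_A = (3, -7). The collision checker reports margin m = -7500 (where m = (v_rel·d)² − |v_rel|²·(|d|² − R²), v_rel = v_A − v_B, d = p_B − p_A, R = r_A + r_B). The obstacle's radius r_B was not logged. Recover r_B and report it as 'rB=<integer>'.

m = -7500
d = (-9, 20);  v_rel = (-5, 0),  |v_rel|² = 25
v_rel×d = (-5)·(20) − (0)·(-9) = -100
since m = R²·25 − (-100)²:  R² = (10000 + -7500) / 25 = 100
R = √100 = 10  ⇒  r_B = 10 − 6 = 4

rB=4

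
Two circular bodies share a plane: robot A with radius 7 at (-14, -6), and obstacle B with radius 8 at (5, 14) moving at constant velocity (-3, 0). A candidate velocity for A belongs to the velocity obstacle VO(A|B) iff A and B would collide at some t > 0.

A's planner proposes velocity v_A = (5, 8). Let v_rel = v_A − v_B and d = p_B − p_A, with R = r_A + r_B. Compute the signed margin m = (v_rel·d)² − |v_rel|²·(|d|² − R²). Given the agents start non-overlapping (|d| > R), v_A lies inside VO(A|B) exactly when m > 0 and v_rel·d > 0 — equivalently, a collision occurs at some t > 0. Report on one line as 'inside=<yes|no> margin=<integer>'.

d = (19, 20),  |d|² = 761;  R = 7+8 = 15,  c = 761−15² = 536
v_rel = (8, 8),  |v_rel|² = 128;  v_rel·d = (8)·(19) + (8)·(20) = 312
128·t² − 624·t + 536 = 0  ⇒  m = 312² − 128·536 = 28736
m = 28736 > 0,  v_rel·d = 312 > 0  ⇒  inside

inside=yes margin=28736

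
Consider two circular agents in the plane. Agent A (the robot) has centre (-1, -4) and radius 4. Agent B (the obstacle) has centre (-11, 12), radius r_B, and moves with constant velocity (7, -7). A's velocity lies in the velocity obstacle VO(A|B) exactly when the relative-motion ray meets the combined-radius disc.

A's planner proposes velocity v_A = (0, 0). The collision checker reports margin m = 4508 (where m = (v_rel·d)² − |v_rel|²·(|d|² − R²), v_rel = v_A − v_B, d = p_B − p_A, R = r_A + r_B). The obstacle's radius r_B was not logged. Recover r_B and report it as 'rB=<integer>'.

m = 4508
d = (-10, 16);  v_rel = (-7, 7),  |v_rel|² = 98
v_rel×d = (-7)·(16) − (7)·(-10) = -42
since m = R²·98 − (-42)²:  R² = (1764 + 4508) / 98 = 64
R = √64 = 8  ⇒  r_B = 8 − 4 = 4

rB=4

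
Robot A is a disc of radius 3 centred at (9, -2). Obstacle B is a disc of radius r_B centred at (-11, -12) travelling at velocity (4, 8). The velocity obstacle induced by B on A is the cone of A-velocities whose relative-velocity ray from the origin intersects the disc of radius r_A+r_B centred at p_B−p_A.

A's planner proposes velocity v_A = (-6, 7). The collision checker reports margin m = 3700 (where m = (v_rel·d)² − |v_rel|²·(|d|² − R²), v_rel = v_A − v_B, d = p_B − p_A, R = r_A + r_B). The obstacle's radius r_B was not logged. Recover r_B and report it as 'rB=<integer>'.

m = 3700
d = (-20, -10);  v_rel = (-10, -1),  |v_rel|² = 101
v_rel×d = (-10)·(-10) − (-1)·(-20) = 80
since m = R²·101 − 80²:  R² = (6400 + 3700) / 101 = 100
R = √100 = 10  ⇒  r_B = 10 − 3 = 7

rB=7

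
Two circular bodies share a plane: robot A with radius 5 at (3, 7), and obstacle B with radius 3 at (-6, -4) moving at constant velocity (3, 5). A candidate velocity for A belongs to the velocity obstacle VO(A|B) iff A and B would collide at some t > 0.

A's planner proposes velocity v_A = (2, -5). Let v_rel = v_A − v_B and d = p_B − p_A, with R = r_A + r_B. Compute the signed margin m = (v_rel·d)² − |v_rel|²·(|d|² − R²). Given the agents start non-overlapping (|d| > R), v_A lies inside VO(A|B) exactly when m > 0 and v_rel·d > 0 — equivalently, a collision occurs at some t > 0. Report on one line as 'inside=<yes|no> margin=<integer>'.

d = (-9, -11),  |d|² = 202;  R = 5+3 = 8,  c = 202−8² = 138
v_rel = (-1, -10),  |v_rel|² = 101;  v_rel·d = (-1)·(-9) + (-10)·(-11) = 119
101·t² − 238·t + 138 = 0  ⇒  m = 119² − 101·138 = 223
m = 223 > 0,  v_rel·d = 119 > 0  ⇒  inside

inside=yes margin=223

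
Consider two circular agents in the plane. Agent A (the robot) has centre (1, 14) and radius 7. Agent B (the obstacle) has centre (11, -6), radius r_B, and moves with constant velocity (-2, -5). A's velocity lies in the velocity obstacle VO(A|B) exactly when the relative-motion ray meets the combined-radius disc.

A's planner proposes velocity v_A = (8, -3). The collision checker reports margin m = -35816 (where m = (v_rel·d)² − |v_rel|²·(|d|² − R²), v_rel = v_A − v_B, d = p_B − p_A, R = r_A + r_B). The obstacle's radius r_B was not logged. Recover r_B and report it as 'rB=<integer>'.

m = -35816
d = (10, -20);  v_rel = (10, 2),  |v_rel|² = 104
v_rel×d = (10)·(-20) − (2)·(10) = -220
since m = R²·104 − (-220)²:  R² = (48400 + -35816) / 104 = 121
R = √121 = 11  ⇒  r_B = 11 − 7 = 4

rB=4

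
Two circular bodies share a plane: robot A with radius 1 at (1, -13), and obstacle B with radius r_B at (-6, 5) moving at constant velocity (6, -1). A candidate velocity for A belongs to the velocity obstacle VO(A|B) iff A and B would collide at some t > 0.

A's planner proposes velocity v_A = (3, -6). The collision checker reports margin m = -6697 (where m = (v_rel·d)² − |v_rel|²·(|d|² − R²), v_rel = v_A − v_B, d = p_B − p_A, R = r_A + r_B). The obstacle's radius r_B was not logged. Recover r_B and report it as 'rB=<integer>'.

m = -6697
d = (-7, 18);  v_rel = (-3, -5),  |v_rel|² = 34
v_rel×d = (-3)·(18) − (-5)·(-7) = -89
since m = R²·34 − (-89)²:  R² = (7921 + -6697) / 34 = 36
R = √36 = 6  ⇒  r_B = 6 − 1 = 5

rB=5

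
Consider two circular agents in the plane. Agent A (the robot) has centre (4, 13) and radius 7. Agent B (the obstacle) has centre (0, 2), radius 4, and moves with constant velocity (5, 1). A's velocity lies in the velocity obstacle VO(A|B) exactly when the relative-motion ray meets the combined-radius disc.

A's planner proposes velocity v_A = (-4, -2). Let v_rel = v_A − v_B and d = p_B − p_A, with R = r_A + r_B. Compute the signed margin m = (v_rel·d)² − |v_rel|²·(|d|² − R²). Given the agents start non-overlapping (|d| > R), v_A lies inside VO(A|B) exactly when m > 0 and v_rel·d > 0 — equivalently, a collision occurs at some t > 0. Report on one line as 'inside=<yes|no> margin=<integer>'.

d = (-4, -11),  |d|² = 137;  R = 7+4 = 11,  c = 137−11² = 16
v_rel = (-9, -3),  |v_rel|² = 90;  v_rel·d = (-9)·(-4) + (-3)·(-11) = 69
90·t² − 138·t + 16 = 0  ⇒  m = 69² − 90·16 = 3321
m = 3321 > 0,  v_rel·d = 69 > 0  ⇒  inside

inside=yes margin=3321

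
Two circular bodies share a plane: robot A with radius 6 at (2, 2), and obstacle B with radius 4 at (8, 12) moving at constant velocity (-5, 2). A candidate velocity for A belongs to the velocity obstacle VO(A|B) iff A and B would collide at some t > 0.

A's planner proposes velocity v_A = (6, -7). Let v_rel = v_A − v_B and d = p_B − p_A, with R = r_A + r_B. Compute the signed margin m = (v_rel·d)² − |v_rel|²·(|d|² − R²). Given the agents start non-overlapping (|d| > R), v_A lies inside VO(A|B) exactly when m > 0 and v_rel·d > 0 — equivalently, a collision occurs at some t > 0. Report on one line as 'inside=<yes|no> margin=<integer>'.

d = (6, 10),  |d|² = 136;  R = 6+4 = 10,  c = 136−10² = 36
v_rel = (11, -9),  |v_rel|² = 202;  v_rel·d = (11)·(6) + (-9)·(10) = -24
202·t² + 48·t + 36 = 0  ⇒  m = (-24)² − 202·36 = -6696
m = -6696 < 0,  v_rel·d = -24 < 0  ⇒  outside

inside=no margin=-6696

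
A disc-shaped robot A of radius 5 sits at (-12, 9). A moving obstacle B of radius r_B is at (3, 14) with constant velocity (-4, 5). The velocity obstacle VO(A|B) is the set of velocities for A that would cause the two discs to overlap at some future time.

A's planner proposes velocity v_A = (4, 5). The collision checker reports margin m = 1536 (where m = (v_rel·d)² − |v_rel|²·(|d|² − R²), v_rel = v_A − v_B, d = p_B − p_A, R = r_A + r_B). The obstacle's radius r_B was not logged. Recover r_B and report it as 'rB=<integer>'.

m = 1536
d = (15, 5);  v_rel = (8, 0),  |v_rel|² = 64
v_rel×d = (8)·(5) − (0)·(15) = 40
since m = R²·64 − 40²:  R² = (1600 + 1536) / 64 = 49
R = √49 = 7  ⇒  r_B = 7 − 5 = 2

rB=2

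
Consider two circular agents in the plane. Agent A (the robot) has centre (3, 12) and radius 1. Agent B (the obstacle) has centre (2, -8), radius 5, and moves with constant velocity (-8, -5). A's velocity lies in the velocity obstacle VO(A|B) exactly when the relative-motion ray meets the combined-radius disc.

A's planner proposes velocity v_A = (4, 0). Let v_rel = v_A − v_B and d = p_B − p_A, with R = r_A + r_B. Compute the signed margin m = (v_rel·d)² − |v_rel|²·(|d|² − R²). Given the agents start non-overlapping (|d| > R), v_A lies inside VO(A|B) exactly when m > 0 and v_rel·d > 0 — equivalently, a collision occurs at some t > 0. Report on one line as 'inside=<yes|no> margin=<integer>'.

d = (-1, -20),  |d|² = 401;  R = 1+5 = 6,  c = 401−6² = 365
v_rel = (12, 5),  |v_rel|² = 169;  v_rel·d = (12)·(-1) + (5)·(-20) = -112
169·t² + 224·t + 365 = 0  ⇒  m = (-112)² − 169·365 = -49141
m = -49141 < 0,  v_rel·d = -112 < 0  ⇒  outside

inside=no margin=-49141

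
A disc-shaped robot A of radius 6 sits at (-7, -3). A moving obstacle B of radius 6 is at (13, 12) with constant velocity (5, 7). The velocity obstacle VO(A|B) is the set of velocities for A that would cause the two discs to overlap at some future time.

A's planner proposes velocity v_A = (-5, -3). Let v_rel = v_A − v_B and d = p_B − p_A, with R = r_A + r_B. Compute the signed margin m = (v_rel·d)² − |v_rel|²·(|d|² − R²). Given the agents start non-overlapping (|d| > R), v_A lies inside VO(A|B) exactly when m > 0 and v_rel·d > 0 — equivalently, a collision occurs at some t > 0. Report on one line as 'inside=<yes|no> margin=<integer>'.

d = (20, 15),  |d|² = 625;  R = 6+6 = 12,  c = 625−12² = 481
v_rel = (-10, -10),  |v_rel|² = 200;  v_rel·d = (-10)·(20) + (-10)·(15) = -350
200·t² + 700·t + 481 = 0  ⇒  m = (-350)² − 200·481 = 26300
m = 26300 > 0,  v_rel·d = -350 < 0  ⇒  outside

inside=no margin=26300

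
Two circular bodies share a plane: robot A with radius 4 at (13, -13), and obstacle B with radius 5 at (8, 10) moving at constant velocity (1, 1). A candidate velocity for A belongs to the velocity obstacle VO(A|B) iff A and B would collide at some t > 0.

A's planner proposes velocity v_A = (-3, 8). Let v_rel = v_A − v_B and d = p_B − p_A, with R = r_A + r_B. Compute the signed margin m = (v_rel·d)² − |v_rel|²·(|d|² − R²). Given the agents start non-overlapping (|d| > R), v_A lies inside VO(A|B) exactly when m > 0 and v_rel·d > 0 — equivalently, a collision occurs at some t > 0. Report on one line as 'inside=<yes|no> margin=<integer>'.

d = (-5, 23),  |d|² = 554;  R = 4+5 = 9,  c = 554−9² = 473
v_rel = (-4, 7),  |v_rel|² = 65;  v_rel·d = (-4)·(-5) + (7)·(23) = 181
65·t² − 362·t + 473 = 0  ⇒  m = 181² − 65·473 = 2016
m = 2016 > 0,  v_rel·d = 181 > 0  ⇒  inside

inside=yes margin=2016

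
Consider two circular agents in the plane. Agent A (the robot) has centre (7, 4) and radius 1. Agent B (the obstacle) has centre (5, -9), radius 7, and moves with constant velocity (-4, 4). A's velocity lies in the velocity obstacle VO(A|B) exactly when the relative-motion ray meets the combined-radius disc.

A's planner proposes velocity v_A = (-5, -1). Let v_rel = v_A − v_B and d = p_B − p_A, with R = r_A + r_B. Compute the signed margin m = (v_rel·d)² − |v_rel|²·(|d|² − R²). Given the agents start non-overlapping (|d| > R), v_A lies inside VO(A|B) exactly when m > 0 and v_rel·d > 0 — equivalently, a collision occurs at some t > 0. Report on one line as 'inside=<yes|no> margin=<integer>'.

d = (-2, -13),  |d|² = 173;  R = 1+7 = 8,  c = 173−8² = 109
v_rel = (-1, -5),  |v_rel|² = 26;  v_rel·d = (-1)·(-2) + (-5)·(-13) = 67
26·t² − 134·t + 109 = 0  ⇒  m = 67² − 26·109 = 1655
m = 1655 > 0,  v_rel·d = 67 > 0  ⇒  inside

inside=yes margin=1655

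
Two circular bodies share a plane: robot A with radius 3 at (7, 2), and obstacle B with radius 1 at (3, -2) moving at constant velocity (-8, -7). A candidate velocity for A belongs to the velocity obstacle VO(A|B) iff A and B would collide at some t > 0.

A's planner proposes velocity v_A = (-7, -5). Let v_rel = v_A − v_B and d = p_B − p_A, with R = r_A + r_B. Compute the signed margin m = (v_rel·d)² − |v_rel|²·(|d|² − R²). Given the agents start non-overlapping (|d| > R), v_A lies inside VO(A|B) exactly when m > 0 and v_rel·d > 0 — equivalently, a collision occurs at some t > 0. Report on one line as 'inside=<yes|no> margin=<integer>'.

d = (-4, -4),  |d|² = 32;  R = 3+1 = 4,  c = 32−4² = 16
v_rel = (1, 2),  |v_rel|² = 5;  v_rel·d = (1)·(-4) + (2)·(-4) = -12
5·t² + 24·t + 16 = 0  ⇒  m = (-12)² − 5·16 = 64
m = 64 > 0,  v_rel·d = -12 < 0  ⇒  outside

inside=no margin=64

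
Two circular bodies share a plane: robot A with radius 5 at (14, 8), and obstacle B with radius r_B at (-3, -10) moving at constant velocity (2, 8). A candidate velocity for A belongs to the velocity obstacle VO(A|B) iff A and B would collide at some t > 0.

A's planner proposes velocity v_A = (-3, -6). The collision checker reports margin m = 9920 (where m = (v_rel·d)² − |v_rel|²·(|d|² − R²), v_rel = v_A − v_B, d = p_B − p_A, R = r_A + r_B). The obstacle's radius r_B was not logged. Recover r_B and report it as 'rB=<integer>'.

m = 9920
d = (-17, -18);  v_rel = (-5, -14),  |v_rel|² = 221
v_rel×d = (-5)·(-18) − (-14)·(-17) = -148
since m = R²·221 − (-148)²:  R² = (21904 + 9920) / 221 = 144
R = √144 = 12  ⇒  r_B = 12 − 5 = 7

rB=7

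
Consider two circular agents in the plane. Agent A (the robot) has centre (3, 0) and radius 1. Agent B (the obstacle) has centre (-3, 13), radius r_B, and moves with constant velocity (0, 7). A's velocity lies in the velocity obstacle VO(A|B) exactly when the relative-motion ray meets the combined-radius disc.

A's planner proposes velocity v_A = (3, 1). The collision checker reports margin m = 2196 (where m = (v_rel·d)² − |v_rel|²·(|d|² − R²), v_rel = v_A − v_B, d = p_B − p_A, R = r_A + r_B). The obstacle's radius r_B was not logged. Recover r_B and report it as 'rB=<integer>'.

m = 2196
d = (-6, 13);  v_rel = (3, -6),  |v_rel|² = 45
v_rel×d = (3)·(13) − (-6)·(-6) = 3
since m = R²·45 − 3²:  R² = (9 + 2196) / 45 = 49
R = √49 = 7  ⇒  r_B = 7 − 1 = 6

rB=6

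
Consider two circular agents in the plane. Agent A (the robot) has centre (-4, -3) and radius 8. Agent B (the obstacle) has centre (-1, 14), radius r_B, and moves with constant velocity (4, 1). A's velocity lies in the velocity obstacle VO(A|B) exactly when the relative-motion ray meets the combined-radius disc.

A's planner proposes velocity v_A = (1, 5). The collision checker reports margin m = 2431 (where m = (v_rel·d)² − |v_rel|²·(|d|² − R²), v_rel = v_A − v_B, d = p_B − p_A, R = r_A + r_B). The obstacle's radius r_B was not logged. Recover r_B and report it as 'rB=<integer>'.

m = 2431
d = (3, 17);  v_rel = (-3, 4),  |v_rel|² = 25
v_rel×d = (-3)·(17) − (4)·(3) = -63
since m = R²·25 − (-63)²:  R² = (3969 + 2431) / 25 = 256
R = √256 = 16  ⇒  r_B = 16 − 8 = 8

rB=8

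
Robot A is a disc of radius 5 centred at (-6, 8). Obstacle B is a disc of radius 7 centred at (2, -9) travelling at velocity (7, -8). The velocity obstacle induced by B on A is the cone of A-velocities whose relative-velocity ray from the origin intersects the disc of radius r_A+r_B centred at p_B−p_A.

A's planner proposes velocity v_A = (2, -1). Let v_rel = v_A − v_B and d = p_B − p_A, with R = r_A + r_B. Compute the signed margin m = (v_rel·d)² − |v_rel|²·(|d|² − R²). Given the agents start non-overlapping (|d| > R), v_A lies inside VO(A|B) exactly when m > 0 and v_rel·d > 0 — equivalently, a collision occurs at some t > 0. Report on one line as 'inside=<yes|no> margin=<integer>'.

d = (8, -17),  |d|² = 353;  R = 5+7 = 12,  c = 353−12² = 209
v_rel = (-5, 7),  |v_rel|² = 74;  v_rel·d = (-5)·(8) + (7)·(-17) = -159
74·t² + 318·t + 209 = 0  ⇒  m = (-159)² − 74·209 = 9815
m = 9815 > 0,  v_rel·d = -159 < 0  ⇒  outside

inside=no margin=9815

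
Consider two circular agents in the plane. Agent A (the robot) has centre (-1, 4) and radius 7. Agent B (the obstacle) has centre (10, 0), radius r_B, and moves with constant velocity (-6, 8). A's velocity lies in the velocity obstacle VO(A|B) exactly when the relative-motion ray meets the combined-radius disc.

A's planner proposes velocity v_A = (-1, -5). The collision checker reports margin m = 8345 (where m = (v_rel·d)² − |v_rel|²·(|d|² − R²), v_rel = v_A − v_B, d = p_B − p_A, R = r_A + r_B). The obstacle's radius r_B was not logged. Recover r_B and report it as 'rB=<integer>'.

m = 8345
d = (11, -4);  v_rel = (5, -13),  |v_rel|² = 194
v_rel×d = (5)·(-4) − (-13)·(11) = 123
since m = R²·194 − 123²:  R² = (15129 + 8345) / 194 = 121
R = √121 = 11  ⇒  r_B = 11 − 7 = 4

rB=4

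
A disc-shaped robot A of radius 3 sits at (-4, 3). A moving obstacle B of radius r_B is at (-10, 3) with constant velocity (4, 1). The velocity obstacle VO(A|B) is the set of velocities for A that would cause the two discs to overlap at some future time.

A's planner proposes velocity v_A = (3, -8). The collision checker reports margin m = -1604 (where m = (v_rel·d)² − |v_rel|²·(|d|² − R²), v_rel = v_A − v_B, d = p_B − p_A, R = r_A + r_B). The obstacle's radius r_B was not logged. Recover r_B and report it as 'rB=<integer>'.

m = -1604
d = (-6, 0);  v_rel = (-1, -9),  |v_rel|² = 82
v_rel×d = (-1)·(0) − (-9)·(-6) = -54
since m = R²·82 − (-54)²:  R² = (2916 + -1604) / 82 = 16
R = √16 = 4  ⇒  r_B = 4 − 3 = 1

rB=1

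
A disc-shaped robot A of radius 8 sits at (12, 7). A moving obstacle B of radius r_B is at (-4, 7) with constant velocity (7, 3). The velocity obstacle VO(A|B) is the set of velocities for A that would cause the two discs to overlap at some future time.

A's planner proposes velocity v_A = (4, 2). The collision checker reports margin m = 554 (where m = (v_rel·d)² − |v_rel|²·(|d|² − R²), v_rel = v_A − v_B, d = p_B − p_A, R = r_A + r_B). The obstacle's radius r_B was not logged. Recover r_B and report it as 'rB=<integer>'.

m = 554
d = (-16, 0);  v_rel = (-3, -1),  |v_rel|² = 10
v_rel×d = (-3)·(0) − (-1)·(-16) = -16
since m = R²·10 − (-16)²:  R² = (256 + 554) / 10 = 81
R = √81 = 9  ⇒  r_B = 9 − 8 = 1

rB=1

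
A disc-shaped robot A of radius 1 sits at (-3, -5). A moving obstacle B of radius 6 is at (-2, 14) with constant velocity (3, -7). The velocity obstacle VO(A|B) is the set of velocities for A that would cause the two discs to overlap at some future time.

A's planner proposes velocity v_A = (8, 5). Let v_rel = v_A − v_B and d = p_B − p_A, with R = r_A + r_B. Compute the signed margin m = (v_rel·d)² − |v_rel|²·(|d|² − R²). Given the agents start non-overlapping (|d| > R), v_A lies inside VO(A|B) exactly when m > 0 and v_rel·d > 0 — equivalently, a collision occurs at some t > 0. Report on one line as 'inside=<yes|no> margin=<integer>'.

d = (1, 19),  |d|² = 362;  R = 1+6 = 7,  c = 362−7² = 313
v_rel = (5, 12),  |v_rel|² = 169;  v_rel·d = (5)·(1) + (12)·(19) = 233
169·t² − 466·t + 313 = 0  ⇒  m = 233² − 169·313 = 1392
m = 1392 > 0,  v_rel·d = 233 > 0  ⇒  inside

inside=yes margin=1392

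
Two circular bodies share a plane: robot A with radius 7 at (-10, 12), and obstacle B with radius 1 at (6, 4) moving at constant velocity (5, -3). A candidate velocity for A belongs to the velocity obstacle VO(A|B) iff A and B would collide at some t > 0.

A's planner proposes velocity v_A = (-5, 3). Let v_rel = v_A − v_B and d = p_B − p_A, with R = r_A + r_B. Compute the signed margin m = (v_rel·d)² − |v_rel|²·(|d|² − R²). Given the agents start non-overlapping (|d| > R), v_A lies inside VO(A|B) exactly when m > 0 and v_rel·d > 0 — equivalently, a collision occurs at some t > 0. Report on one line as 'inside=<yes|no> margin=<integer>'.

d = (16, -8),  |d|² = 320;  R = 7+1 = 8,  c = 320−8² = 256
v_rel = (-10, 6),  |v_rel|² = 136;  v_rel·d = (-10)·(16) + (6)·(-8) = -208
136·t² + 416·t + 256 = 0  ⇒  m = (-208)² − 136·256 = 8448
m = 8448 > 0,  v_rel·d = -208 < 0  ⇒  outside

inside=no margin=8448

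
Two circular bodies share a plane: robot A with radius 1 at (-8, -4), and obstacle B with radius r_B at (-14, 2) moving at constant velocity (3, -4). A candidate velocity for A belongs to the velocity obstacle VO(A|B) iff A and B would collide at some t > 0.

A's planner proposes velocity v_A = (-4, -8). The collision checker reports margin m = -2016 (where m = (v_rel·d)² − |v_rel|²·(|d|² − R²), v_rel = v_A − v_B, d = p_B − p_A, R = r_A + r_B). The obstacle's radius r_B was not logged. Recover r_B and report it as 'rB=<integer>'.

m = -2016
d = (-6, 6);  v_rel = (-7, -4),  |v_rel|² = 65
v_rel×d = (-7)·(6) − (-4)·(-6) = -66
since m = R²·65 − (-66)²:  R² = (4356 + -2016) / 65 = 36
R = √36 = 6  ⇒  r_B = 6 − 1 = 5

rB=5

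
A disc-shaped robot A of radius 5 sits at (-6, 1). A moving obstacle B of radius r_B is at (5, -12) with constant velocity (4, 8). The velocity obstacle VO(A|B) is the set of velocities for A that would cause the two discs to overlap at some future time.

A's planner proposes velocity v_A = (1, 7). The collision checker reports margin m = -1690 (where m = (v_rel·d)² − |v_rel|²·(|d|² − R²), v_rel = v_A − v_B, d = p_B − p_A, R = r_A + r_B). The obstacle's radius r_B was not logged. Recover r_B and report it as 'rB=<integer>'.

m = -1690
d = (11, -13);  v_rel = (-3, -1),  |v_rel|² = 10
v_rel×d = (-3)·(-13) − (-1)·(11) = 50
since m = R²·10 − 50²:  R² = (2500 + -1690) / 10 = 81
R = √81 = 9  ⇒  r_B = 9 − 5 = 4

rB=4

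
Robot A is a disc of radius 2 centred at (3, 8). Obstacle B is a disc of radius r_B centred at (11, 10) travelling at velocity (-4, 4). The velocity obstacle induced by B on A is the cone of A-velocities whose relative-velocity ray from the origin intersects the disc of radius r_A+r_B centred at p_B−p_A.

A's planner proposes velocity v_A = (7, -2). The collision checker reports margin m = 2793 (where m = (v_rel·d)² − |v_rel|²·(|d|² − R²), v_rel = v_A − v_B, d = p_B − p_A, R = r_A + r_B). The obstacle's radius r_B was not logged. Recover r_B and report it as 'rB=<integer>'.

m = 2793
d = (8, 2);  v_rel = (11, -6),  |v_rel|² = 157
v_rel×d = (11)·(2) − (-6)·(8) = 70
since m = R²·157 − 70²:  R² = (4900 + 2793) / 157 = 49
R = √49 = 7  ⇒  r_B = 7 − 2 = 5

rB=5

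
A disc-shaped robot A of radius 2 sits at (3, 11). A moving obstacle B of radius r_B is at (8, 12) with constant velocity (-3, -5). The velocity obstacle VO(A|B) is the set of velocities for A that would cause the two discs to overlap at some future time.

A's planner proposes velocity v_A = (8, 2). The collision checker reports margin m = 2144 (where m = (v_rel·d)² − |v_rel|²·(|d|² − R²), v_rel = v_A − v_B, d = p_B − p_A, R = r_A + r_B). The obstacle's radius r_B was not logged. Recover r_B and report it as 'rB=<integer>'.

m = 2144
d = (5, 1);  v_rel = (11, 7),  |v_rel|² = 170
v_rel×d = (11)·(1) − (7)·(5) = -24
since m = R²·170 − (-24)²:  R² = (576 + 2144) / 170 = 16
R = √16 = 4  ⇒  r_B = 4 − 2 = 2

rB=2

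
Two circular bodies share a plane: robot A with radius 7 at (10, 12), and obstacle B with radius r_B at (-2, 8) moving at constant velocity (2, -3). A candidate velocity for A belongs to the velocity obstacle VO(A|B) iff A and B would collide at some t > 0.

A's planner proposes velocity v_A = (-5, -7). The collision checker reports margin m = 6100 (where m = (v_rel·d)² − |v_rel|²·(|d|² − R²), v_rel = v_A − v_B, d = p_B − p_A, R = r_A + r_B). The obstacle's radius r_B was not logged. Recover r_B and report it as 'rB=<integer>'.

m = 6100
d = (-12, -4);  v_rel = (-7, -4),  |v_rel|² = 65
v_rel×d = (-7)·(-4) − (-4)·(-12) = -20
since m = R²·65 − (-20)²:  R² = (400 + 6100) / 65 = 100
R = √100 = 10  ⇒  r_B = 10 − 7 = 3

rB=3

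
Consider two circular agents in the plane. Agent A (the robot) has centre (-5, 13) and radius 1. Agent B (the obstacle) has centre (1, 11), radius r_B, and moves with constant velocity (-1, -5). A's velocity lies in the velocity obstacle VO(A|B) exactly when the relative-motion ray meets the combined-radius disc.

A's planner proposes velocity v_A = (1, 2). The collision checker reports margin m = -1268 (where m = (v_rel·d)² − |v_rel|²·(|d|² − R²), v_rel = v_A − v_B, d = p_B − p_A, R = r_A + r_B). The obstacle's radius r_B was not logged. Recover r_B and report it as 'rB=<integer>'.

m = -1268
d = (6, -2);  v_rel = (2, 7),  |v_rel|² = 53
v_rel×d = (2)·(-2) − (7)·(6) = -46
since m = R²·53 − (-46)²:  R² = (2116 + -1268) / 53 = 16
R = √16 = 4  ⇒  r_B = 4 − 1 = 3

rB=3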